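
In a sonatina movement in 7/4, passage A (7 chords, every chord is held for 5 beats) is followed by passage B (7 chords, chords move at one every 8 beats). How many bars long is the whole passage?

A: 7 × 5 = 35 beats = 5 bars.
B: 7 × 8 = 56 beats = 8 bars.
Total: 5 + 8 = 13 bars.

13 bars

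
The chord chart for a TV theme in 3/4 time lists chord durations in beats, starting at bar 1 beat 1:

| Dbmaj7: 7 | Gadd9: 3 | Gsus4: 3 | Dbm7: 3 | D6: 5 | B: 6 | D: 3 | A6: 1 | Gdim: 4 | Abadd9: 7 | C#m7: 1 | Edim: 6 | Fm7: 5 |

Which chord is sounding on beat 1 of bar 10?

D

Beat 1 of bar 10 is beat (10−1)×3 + 1 = 28 overall.
Running totals: Dbmaj7 ends at 7, Gadd9 ends at 10, Gsus4 ends at 13, Dbm7 ends at 16, D6 ends at 21, B ends at 27, D ends at 30.
Beat 28 falls within D.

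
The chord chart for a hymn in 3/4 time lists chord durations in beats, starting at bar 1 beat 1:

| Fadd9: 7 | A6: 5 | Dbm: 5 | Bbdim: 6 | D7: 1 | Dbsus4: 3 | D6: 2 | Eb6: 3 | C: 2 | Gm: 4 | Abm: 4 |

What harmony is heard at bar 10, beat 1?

Beat 1 of bar 10 is beat (10−1)×3 + 1 = 28 overall.
Running totals: Fadd9 ends at 7, A6 ends at 12, Dbm ends at 17, Bbdim ends at 23, D7 ends at 24, Dbsus4 ends at 27, D6 ends at 29.
Beat 28 falls within D6.

D6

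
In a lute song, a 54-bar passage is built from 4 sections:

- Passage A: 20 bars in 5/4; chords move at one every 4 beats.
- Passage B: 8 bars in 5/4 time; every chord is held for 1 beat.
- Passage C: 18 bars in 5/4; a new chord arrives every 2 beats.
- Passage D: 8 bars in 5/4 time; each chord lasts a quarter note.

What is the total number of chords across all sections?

150 chords

A has 100 beats and chords last 4 each, so 25 chords.
B has 40 beats and chords last 1 each, so 40 chords.
C has 90 beats and chords last 2 each, so 45 chords.
D has 40 beats and chords last 1 each, so 40 chords.
Total: 25 + 40 + 45 + 40 = 150.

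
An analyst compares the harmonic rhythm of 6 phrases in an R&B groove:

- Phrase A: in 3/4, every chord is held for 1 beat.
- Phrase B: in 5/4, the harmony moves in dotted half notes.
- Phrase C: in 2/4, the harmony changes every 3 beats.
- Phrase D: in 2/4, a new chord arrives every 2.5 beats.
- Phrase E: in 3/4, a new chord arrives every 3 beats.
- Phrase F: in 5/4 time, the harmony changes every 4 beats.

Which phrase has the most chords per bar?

Phrase A

A: 3 beats/bar ÷ 1 beat/chord = 3 chords/bar.
B: 5 beats/bar ÷ 3 beats/chord = 5/3 chords/bar.
C: 2 beats/bar ÷ 3 beats/chord = 2/3 chords/bar.
D: 2 beats/bar ÷ 2.5 beats/chord = 0.8 chords/bar.
E: 3 beats/bar ÷ 3 beats/chord = 1 chord/bar.
F: 5 beats/bar ÷ 4 beats/chord = 1.25 chords/bar.
Fastest is A at 3 chords/bar.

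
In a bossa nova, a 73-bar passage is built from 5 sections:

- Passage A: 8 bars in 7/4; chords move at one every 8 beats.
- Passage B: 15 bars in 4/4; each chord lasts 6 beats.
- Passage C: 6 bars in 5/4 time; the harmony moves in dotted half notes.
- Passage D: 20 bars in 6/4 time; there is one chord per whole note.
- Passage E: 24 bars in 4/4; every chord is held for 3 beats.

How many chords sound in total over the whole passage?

89 chords

A: 8 bars × 7 beats = 56 beats; 8 beats/chord → 7 chords.
B: 15 bars × 4 beats = 60 beats; 6 beats/chord → 10 chords.
C: 6 bars × 5 beats = 30 beats; 3 beats/chord → 10 chords.
D: 20 bars × 6 beats = 120 beats; 4 beats/chord → 30 chords.
E: 24 bars × 4 beats = 96 beats; 3 beats/chord → 32 chords.
Total: 7 + 10 + 10 + 30 + 32 = 89.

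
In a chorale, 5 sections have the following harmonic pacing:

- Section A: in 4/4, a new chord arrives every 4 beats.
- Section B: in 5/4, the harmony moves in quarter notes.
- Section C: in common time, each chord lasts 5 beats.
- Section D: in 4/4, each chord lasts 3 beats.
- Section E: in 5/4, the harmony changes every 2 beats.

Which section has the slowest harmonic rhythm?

A: 4 beats/bar ÷ 4 beats/chord = 1 chord/bar.
B: 5 beats/bar ÷ 1 beat/chord = 5 chords/bar.
C: 4 beats/bar ÷ 5 beats/chord = 0.8 chords/bar.
D: 4 beats/bar ÷ 3 beats/chord = 4/3 chords/bar.
E: 5 beats/bar ÷ 2 beats/chord = 2.5 chords/bar.
Slowest is C at 0.8 chords/bar.

Section C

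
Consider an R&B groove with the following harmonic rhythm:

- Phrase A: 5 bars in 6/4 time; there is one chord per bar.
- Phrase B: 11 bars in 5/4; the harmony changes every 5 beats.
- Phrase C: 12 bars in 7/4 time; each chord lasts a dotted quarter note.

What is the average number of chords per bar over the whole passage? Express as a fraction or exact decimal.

A: 5 bars of 6 beats is 30 beats; at 6 beats each that's 5 chords.
B: 11 bars of 5 beats is 55 beats; at 5 beats each that's 11 chords.
C: 12 bars of 7 beats is 84 beats; at 1.5 beats each that's 56 chords.
Overall: 72 chords over 28 bars → 72/28 = 18/7 chords per bar.

18/7 chords per bar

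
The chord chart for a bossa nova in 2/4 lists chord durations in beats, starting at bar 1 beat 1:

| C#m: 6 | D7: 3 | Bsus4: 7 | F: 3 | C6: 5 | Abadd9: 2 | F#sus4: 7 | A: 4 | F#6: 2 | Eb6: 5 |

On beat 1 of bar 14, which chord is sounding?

F#sus4

Beat 1 of bar 14 is beat (14−1)×2 + 1 = 27 overall.
Running totals: C#m ends at 6, D7 ends at 9, Bsus4 ends at 16, F ends at 19, C6 ends at 24, Abadd9 ends at 26, F#sus4 ends at 33.
Beat 27 falls within F#sus4.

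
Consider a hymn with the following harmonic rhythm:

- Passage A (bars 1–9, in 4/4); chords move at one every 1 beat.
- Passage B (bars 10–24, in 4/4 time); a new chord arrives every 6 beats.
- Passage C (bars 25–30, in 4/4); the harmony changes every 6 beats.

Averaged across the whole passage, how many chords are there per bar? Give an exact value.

5/3 chords per bar

A: 9 bars of 4 beats is 36 beats; at 1 beat each that's 36 chords.
B: 15 bars of 4 beats is 60 beats; at 6 beats each that's 10 chords.
C: 6 bars of 4 beats is 24 beats; at 6 beats each that's 4 chords.
Overall: 50 chords over 30 bars → 50/30 = 5/3 chords per bar.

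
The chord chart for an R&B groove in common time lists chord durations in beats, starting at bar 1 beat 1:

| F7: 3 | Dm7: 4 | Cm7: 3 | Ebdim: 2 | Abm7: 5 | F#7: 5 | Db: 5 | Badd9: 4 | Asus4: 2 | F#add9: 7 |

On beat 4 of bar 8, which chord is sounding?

Beat 4 of bar 8 is beat (8−1)×4 + 4 = 32 overall.
Running totals: F7 ends at 3, Dm7 ends at 7, Cm7 ends at 10, Ebdim ends at 12, Abm7 ends at 17, F#7 ends at 22, Db ends at 27, Badd9 ends at 31, Asus4 ends at 33.
Beat 32 falls within Asus4.

Asus4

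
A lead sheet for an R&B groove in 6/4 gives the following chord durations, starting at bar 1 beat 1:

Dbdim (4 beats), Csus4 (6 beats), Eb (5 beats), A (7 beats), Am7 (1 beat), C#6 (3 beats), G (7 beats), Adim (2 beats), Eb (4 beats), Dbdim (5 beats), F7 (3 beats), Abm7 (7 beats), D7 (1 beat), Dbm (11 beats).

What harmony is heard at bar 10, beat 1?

D7

Beat 1 of bar 10 is beat (10−1)×6 + 1 = 55 overall.
Running totals: Dbdim ends at 4, Csus4 ends at 10, Eb ends at 15, A ends at 22, Am7 ends at 23, C#6 ends at 26, G ends at 33, Adim ends at 35, Eb ends at 39, Dbdim ends at 44, F7 ends at 47, Abm7 ends at 54, D7 ends at 55.
Beat 55 falls within D7.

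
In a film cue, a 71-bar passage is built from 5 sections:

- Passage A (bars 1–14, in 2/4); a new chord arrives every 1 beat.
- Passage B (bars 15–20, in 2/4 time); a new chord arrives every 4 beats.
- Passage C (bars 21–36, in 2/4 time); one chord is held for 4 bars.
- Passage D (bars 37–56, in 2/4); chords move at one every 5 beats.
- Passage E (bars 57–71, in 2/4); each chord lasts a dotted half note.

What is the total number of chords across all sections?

A: 14·2 = 28 beats, 28/1 = 28 chords.
B: 6·2 = 12 beats, 12/4 = 3 chords.
C: 16·2 = 32 beats, 32/8 = 4 chords.
D: 20·2 = 40 beats, 40/5 = 8 chords.
E: 15·2 = 30 beats, 30/3 = 10 chords.
Total: 28 + 3 + 4 + 8 + 10 = 53.

53 chords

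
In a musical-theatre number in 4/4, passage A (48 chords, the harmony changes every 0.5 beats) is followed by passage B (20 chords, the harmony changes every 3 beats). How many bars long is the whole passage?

21 bars

A: 48 × 0.5 = 24 beats = 6 bars.
B: 20 × 3 = 60 beats = 15 bars.
Total: 6 + 15 = 21 bars.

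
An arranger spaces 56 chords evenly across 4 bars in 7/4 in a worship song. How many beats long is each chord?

4 bars × 7 beats/bar = 28 beats total.
28 beats ÷ 56 chords = 0.5 beats per chord.
(That is an eighth note.)

0.5 beats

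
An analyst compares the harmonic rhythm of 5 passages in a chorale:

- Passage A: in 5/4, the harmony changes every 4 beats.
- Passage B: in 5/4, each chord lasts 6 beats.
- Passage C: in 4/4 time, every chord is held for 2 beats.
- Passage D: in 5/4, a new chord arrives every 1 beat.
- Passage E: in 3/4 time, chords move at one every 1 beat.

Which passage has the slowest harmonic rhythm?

Passage B

A: 5 beats/bar ÷ 4 beats/chord = 1.25 chords/bar.
B: 5 beats/bar ÷ 6 beats/chord = 5/6 chords/bar.
C: 4 beats/bar ÷ 2 beats/chord = 2 chords/bar.
D: 5 beats/bar ÷ 1 beat/chord = 5 chords/bar.
E: 3 beats/bar ÷ 1 beat/chord = 3 chords/bar.
Slowest is B at 5/6 chords/bar.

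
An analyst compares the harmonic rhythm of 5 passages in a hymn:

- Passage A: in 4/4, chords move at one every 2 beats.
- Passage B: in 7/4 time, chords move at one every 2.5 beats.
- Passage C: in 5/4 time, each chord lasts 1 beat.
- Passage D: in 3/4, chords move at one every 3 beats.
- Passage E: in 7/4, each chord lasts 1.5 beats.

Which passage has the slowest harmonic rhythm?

A: each chord is 2 beats in 4/4, so 2 per bar.
B: each chord is 2.5 beats in 7/4, so 2.8 per bar.
C: each chord is 1 beat in 5/4, so 5 per bar.
D: each chord is 3 beats in 3/4, so 1 per bar.
E: each chord is 1.5 beats in 7/4, so 14/3 per bar.
Slowest is D at 1 chords/bar.

Passage D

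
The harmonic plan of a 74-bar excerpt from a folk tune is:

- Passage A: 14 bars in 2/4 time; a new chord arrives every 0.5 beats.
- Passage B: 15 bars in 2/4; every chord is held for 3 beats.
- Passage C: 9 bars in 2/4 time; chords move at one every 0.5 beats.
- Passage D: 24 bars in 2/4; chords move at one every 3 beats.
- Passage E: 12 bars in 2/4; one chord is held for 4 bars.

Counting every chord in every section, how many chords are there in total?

121 chords

A: 14·2 = 28 beats, 28/0.5 = 56 chords.
B: 15·2 = 30 beats, 30/3 = 10 chords.
C: 9·2 = 18 beats, 18/0.5 = 36 chords.
D: 24·2 = 48 beats, 48/3 = 16 chords.
E: 12·2 = 24 beats, 24/8 = 3 chords.
Total: 56 + 10 + 36 + 16 + 3 = 121.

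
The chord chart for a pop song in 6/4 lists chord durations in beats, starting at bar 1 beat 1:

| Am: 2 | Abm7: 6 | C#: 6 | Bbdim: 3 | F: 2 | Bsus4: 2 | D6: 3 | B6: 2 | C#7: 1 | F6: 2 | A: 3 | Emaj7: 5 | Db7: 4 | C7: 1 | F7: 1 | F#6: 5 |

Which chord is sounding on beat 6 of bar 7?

C7

Beat 6 of bar 7 is beat (7−1)×6 + 6 = 42 overall.
Running totals: Am ends at 2, Abm7 ends at 8, C# ends at 14, Bbdim ends at 17, F ends at 19, Bsus4 ends at 21, D6 ends at 24, B6 ends at 26, C#7 ends at 27, F6 ends at 29, A ends at 32, Emaj7 ends at 37, Db7 ends at 41, C7 ends at 42.
Beat 42 falls within C7.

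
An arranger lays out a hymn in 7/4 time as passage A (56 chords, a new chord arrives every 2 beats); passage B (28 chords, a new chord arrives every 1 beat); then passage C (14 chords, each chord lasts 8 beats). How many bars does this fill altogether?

A: 56 × 2 = 112 beats = 16 bars.
B: 28 × 1 = 28 beats = 4 bars.
C: 14 × 8 = 112 beats = 16 bars.
Total: 16 + 4 + 16 = 36 bars.

36 bars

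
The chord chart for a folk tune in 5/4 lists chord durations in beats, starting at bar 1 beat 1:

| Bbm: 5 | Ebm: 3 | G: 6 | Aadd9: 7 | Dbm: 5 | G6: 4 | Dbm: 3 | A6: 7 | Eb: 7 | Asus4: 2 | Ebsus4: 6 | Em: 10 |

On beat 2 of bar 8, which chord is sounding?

A6

Beat 2 of bar 8 is beat (8−1)×5 + 2 = 37 overall.
Running totals: Bbm ends at 5, Ebm ends at 8, G ends at 14, Aadd9 ends at 21, Dbm ends at 26, G6 ends at 30, Dbm ends at 33, A6 ends at 40.
Beat 37 falls within A6.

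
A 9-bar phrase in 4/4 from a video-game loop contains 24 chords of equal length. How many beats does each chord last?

1.5 beats

9 bars × 4 beats/bar = 36 beats total.
36 beats ÷ 24 chords = 1.5 beats per chord.
(That is a dotted quarter note.)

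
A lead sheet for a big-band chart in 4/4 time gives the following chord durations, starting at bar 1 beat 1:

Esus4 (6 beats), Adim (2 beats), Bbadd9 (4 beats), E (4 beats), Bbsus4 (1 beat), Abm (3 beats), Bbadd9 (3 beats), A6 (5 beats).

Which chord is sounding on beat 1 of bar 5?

Beat 1 of bar 5 is beat (5−1)×4 + 1 = 17 overall.
Running totals: Esus4 ends at 6, Adim ends at 8, Bbadd9 ends at 12, E ends at 16, Bbsus4 ends at 17.
Beat 17 falls within Bbsus4.

Bbsus4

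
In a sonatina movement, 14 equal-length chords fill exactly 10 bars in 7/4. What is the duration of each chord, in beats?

10 bars × 7 beats/bar = 70 beats total.
70 beats ÷ 14 chords = 5 beats per chord.

5 beats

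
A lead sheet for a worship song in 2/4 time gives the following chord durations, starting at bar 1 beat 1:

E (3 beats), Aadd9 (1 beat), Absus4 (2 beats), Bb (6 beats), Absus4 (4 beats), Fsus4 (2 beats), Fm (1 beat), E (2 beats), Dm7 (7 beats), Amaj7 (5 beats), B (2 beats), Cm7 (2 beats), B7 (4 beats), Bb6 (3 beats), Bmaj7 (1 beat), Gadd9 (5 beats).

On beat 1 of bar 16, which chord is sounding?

Beat 1 of bar 16 is beat (16−1)×2 + 1 = 31 overall.
Running totals: E ends at 3, Aadd9 ends at 4, Absus4 ends at 6, Bb ends at 12, Absus4 ends at 16, Fsus4 ends at 18, Fm ends at 19, E ends at 21, Dm7 ends at 28, Amaj7 ends at 33.
Beat 31 falls within Amaj7.

Amaj7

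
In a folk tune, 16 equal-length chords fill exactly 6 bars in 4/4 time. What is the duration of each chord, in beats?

1.5 beats

6 bars × 4 beats/bar = 24 beats total.
24 beats ÷ 16 chords = 1.5 beats per chord.
(That is a dotted quarter note.)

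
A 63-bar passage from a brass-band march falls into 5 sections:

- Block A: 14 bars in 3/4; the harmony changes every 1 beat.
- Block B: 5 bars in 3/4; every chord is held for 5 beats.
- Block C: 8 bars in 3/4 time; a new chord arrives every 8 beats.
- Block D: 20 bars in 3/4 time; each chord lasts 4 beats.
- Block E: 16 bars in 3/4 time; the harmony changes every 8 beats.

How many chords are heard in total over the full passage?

69 chords

A has 42 beats and chords last 1 each, so 42 chords.
B has 15 beats and chords last 5 each, so 3 chords.
C has 24 beats and chords last 8 each, so 3 chords.
D has 60 beats and chords last 4 each, so 15 chords.
E has 48 beats and chords last 8 each, so 6 chords.
Total: 42 + 3 + 3 + 15 + 6 = 69.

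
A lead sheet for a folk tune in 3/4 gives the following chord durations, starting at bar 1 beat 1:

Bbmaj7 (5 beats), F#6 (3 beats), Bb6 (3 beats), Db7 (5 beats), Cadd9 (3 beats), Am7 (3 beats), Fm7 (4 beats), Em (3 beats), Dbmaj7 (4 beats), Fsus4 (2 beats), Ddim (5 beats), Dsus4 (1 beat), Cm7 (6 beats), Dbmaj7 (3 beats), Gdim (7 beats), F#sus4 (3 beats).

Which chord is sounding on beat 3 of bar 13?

Ddim

Beat 3 of bar 13 is beat (13−1)×3 + 3 = 39 overall.
Running totals: Bbmaj7 ends at 5, F#6 ends at 8, Bb6 ends at 11, Db7 ends at 16, Cadd9 ends at 19, Am7 ends at 22, Fm7 ends at 26, Em ends at 29, Dbmaj7 ends at 33, Fsus4 ends at 35, Ddim ends at 40.
Beat 39 falls within Ddim.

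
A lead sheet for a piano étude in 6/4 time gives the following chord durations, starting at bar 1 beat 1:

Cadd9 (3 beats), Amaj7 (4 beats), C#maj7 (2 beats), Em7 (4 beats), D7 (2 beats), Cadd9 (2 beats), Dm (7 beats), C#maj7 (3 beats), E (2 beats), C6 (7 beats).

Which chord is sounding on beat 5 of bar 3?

Cadd9

Beat 5 of bar 3 is beat (3−1)×6 + 5 = 17 overall.
Running totals: Cadd9 ends at 3, Amaj7 ends at 7, C#maj7 ends at 9, Em7 ends at 13, D7 ends at 15, Cadd9 ends at 17.
Beat 17 falls within Cadd9.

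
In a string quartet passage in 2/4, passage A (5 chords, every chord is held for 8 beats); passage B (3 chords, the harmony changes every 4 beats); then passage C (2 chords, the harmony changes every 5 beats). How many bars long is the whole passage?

A: 5 × 8 = 40 beats = 20 bars.
B: 3 × 4 = 12 beats = 6 bars.
C: 2 × 5 = 10 beats = 5 bars.
Total: 20 + 6 + 5 = 31 bars.

31 bars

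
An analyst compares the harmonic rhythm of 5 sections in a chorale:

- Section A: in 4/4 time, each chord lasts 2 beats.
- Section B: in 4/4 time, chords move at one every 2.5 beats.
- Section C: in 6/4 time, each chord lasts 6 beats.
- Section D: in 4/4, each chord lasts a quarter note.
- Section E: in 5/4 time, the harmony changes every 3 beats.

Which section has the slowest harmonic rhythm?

Section C

A: 4/2 = 2 chords/bar.
B: 4/2.5 = 1.6 chords/bar.
C: 6/6 = 1 chord/bar.
D: 4/1 = 4 chords/bar.
E: 5/3 = 5/3 chords/bar.
Slowest is C at 1 chords/bar.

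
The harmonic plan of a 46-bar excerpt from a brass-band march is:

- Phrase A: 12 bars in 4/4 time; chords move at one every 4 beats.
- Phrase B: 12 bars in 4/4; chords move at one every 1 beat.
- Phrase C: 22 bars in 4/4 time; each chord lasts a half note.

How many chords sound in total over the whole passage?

A: 12 bars × 4 beats = 48 beats; 4 beats/chord → 12 chords.
B: 12 bars × 4 beats = 48 beats; 1 beat/chord → 48 chords.
C: 22 bars × 4 beats = 88 beats; 2 beats/chord → 44 chords.
Total: 12 + 48 + 44 = 104.

104 chords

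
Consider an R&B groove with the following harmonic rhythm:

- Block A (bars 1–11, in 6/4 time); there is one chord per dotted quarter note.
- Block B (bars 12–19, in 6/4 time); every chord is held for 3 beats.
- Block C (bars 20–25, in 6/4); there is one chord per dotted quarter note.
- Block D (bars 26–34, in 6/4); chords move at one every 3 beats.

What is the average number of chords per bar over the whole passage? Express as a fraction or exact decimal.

A: 11 bars of 6 beats is 66 beats; at 1.5 beats each that's 44 chords.
B: 8 bars of 6 beats is 48 beats; at 3 beats each that's 16 chords.
C: 6 bars of 6 beats is 36 beats; at 1.5 beats each that's 24 chords.
D: 9 bars of 6 beats is 54 beats; at 3 beats each that's 18 chords.
Overall: 102 chords over 34 bars → 102/34 = 3 chords per bar.

3 chords per bar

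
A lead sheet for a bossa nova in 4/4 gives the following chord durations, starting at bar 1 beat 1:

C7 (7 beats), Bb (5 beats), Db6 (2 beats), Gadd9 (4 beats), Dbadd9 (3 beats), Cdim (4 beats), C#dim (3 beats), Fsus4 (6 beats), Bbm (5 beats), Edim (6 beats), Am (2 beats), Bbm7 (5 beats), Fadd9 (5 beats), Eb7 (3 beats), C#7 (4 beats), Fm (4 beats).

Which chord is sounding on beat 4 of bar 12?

Bbm7

Beat 4 of bar 12 is beat (12−1)×4 + 4 = 48 overall.
Running totals: C7 ends at 7, Bb ends at 12, Db6 ends at 14, Gadd9 ends at 18, Dbadd9 ends at 21, Cdim ends at 25, C#dim ends at 28, Fsus4 ends at 34, Bbm ends at 39, Edim ends at 45, Am ends at 47, Bbm7 ends at 52.
Beat 48 falls within Bbm7.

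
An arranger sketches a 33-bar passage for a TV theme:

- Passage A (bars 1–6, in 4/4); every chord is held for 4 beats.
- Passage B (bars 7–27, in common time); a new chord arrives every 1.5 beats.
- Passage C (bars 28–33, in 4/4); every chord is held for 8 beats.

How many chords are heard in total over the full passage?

A: 6·4 = 24 beats, 24/4 = 6 chords.
B: 21·4 = 84 beats, 84/1.5 = 56 chords.
C: 6·4 = 24 beats, 24/8 = 3 chords.
Total: 6 + 56 + 3 = 65.

65 chords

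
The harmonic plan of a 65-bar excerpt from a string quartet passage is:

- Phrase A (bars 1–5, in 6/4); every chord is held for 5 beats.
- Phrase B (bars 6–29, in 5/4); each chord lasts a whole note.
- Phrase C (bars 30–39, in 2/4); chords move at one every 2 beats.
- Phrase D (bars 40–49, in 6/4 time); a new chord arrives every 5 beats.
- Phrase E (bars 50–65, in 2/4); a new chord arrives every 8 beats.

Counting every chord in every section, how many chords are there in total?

A: 5 bars × 6 beats = 30 beats; 5 beats/chord → 6 chords.
B: 24 bars × 5 beats = 120 beats; 4 beats/chord → 30 chords.
C: 10 bars × 2 beats = 20 beats; 2 beats/chord → 10 chords.
D: 10 bars × 6 beats = 60 beats; 5 beats/chord → 12 chords.
E: 16 bars × 2 beats = 32 beats; 8 beats/chord → 4 chords.
Total: 6 + 30 + 10 + 12 + 4 = 62.

62 chords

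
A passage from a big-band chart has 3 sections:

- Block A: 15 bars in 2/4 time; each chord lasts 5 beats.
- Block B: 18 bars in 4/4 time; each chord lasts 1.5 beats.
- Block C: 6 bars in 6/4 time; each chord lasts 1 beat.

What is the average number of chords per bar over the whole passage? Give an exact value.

A: 15 × 2 = 30 beats ÷ 5 = 6 chords.
B: 18 × 4 = 72 beats ÷ 1.5 = 48 chords.
C: 6 × 6 = 36 beats ÷ 1 = 36 chords.
Overall: 90 chords over 39 bars → 90/39 = 30/13 chords per bar.

30/13 chords per bar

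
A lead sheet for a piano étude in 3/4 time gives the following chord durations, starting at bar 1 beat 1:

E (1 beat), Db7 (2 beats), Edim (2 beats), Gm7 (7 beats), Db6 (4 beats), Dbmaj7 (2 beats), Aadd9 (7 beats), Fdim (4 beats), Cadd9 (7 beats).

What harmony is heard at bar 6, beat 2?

Dbmaj7

Beat 2 of bar 6 is beat (6−1)×3 + 2 = 17 overall.
Running totals: E ends at 1, Db7 ends at 3, Edim ends at 5, Gm7 ends at 12, Db6 ends at 16, Dbmaj7 ends at 18.
Beat 17 falls within Dbmaj7.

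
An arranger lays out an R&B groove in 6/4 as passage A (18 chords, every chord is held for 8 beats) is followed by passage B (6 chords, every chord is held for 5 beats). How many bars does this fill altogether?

A: 18 × 8 = 144 beats = 24 bars.
B: 6 × 5 = 30 beats = 5 bars.
Total: 24 + 5 = 29 bars.

29 bars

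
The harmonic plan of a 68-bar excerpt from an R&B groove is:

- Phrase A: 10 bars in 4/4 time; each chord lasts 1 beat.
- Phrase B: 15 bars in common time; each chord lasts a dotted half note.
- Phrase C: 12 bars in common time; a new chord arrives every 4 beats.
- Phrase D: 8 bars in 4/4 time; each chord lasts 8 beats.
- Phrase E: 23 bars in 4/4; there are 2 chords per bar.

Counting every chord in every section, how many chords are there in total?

122 chords

A: 10·4 = 40 beats, 40/1 = 40 chords.
B: 15·4 = 60 beats, 60/3 = 20 chords.
C: 12·4 = 48 beats, 48/4 = 12 chords.
D: 8·4 = 32 beats, 32/8 = 4 chords.
E: 23·4 = 92 beats, 92/2 = 46 chords.
Total: 40 + 20 + 12 + 4 + 46 = 122.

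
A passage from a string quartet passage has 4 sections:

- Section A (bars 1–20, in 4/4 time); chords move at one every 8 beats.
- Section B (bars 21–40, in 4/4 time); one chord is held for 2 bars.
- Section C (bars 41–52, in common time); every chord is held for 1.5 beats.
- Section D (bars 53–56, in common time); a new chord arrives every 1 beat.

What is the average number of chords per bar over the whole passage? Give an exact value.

17/14 chords per bar

A: 20 × 4 = 80 beats ÷ 8 = 10 chords.
B: 20 × 4 = 80 beats ÷ 8 = 10 chords.
C: 12 × 4 = 48 beats ÷ 1.5 = 32 chords.
D: 4 × 4 = 16 beats ÷ 1 = 16 chords.
Overall: 68 chords over 56 bars → 68/56 = 17/14 chords per bar.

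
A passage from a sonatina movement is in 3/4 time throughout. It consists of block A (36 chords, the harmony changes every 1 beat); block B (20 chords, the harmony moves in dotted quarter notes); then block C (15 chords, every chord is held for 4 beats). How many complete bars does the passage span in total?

A: 36 × 1 = 36 beats = 12 bars.
B: 20 × 1.5 = 30 beats = 10 bars.
C: 15 × 4 = 60 beats = 20 bars.
Total: 12 + 10 + 20 = 42 bars.

42 bars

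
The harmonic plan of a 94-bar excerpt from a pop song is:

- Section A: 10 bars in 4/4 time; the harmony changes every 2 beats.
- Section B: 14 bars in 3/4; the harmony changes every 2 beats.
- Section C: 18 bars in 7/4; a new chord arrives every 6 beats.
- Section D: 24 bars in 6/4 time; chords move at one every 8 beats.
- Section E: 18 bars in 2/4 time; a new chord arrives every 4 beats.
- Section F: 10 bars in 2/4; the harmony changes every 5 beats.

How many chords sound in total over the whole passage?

93 chords

A has 40 beats and chords last 2 each, so 20 chords.
B has 42 beats and chords last 2 each, so 21 chords.
C has 126 beats and chords last 6 each, so 21 chords.
D has 144 beats and chords last 8 each, so 18 chords.
E has 36 beats and chords last 4 each, so 9 chords.
F has 20 beats and chords last 5 each, so 4 chords.
Total: 20 + 21 + 21 + 18 + 9 + 4 = 93.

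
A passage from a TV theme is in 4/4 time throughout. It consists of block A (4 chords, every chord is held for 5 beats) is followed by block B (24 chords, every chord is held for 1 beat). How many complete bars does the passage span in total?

11 bars

A: 4 × 5 = 20 beats = 5 bars.
B: 24 × 1 = 24 beats = 6 bars.
Total: 5 + 6 = 11 bars.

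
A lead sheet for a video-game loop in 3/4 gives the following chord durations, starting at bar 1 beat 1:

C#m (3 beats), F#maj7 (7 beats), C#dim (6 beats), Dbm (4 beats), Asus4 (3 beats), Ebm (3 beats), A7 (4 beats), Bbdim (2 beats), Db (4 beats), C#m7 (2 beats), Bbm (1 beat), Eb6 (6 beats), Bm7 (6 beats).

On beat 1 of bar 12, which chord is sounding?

Db

Beat 1 of bar 12 is beat (12−1)×3 + 1 = 34 overall.
Running totals: C#m ends at 3, F#maj7 ends at 10, C#dim ends at 16, Dbm ends at 20, Asus4 ends at 23, Ebm ends at 26, A7 ends at 30, Bbdim ends at 32, Db ends at 36.
Beat 34 falls within Db.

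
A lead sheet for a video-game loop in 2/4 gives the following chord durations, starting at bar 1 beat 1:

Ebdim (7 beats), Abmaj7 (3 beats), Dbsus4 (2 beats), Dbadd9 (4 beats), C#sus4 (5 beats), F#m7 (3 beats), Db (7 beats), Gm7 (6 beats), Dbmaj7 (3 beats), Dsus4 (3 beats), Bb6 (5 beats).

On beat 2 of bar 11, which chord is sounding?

F#m7

Beat 2 of bar 11 is beat (11−1)×2 + 2 = 22 overall.
Running totals: Ebdim ends at 7, Abmaj7 ends at 10, Dbsus4 ends at 12, Dbadd9 ends at 16, C#sus4 ends at 21, F#m7 ends at 24.
Beat 22 falls within F#m7.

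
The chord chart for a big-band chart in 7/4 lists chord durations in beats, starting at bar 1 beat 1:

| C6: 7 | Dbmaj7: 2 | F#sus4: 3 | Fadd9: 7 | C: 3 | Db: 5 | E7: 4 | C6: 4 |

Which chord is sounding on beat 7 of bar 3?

C

Beat 7 of bar 3 is beat (3−1)×7 + 7 = 21 overall.
Running totals: C6 ends at 7, Dbmaj7 ends at 9, F#sus4 ends at 12, Fadd9 ends at 19, C ends at 22.
Beat 21 falls within C.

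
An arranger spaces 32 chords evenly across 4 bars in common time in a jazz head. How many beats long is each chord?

4 bars × 4 beats/bar = 16 beats total.
16 beats ÷ 32 chords = 0.5 beats per chord.
(That is an eighth note.)

0.5 beats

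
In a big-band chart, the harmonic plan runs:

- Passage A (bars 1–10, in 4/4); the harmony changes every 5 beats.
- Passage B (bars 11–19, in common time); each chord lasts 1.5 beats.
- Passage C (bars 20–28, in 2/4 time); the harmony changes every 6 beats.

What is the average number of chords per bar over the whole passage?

A: 10 × 4 = 40 beats ÷ 5 = 8 chords.
B: 9 × 4 = 36 beats ÷ 1.5 = 24 chords.
C: 9 × 2 = 18 beats ÷ 6 = 3 chords.
Overall: 35 chords over 28 bars → 35/28 = 1.25 chords per bar.

1.25 chords per bar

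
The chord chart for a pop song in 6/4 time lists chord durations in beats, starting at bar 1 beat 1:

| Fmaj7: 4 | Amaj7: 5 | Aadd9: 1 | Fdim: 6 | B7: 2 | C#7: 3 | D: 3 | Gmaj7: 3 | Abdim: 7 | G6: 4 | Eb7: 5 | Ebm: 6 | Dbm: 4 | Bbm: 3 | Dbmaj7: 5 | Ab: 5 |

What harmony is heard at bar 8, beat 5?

Ebm

Beat 5 of bar 8 is beat (8−1)×6 + 5 = 47 overall.
Running totals: Fmaj7 ends at 4, Amaj7 ends at 9, Aadd9 ends at 10, Fdim ends at 16, B7 ends at 18, C#7 ends at 21, D ends at 24, Gmaj7 ends at 27, Abdim ends at 34, G6 ends at 38, Eb7 ends at 43, Ebm ends at 49.
Beat 47 falls within Ebm.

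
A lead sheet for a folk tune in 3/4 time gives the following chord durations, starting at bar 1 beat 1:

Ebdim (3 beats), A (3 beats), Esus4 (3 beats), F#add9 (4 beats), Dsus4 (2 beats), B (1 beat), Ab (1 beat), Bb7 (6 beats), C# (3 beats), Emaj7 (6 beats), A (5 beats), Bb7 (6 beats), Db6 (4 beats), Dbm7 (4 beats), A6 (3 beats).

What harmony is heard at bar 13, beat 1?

Beat 1 of bar 13 is beat (13−1)×3 + 1 = 37 overall.
Running totals: Ebdim ends at 3, A ends at 6, Esus4 ends at 9, F#add9 ends at 13, Dsus4 ends at 15, B ends at 16, Ab ends at 17, Bb7 ends at 23, C# ends at 26, Emaj7 ends at 32, A ends at 37.
Beat 37 falls within A.

A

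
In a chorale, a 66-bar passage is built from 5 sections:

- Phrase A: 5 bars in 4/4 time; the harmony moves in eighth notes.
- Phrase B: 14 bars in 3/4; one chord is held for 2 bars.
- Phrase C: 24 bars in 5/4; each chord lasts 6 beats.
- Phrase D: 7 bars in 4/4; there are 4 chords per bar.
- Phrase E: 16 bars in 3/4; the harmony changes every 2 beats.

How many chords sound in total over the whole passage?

A: 5 bars × 4 beats = 20 beats; 0.5 beats/chord → 40 chords.
B: 14 bars × 3 beats = 42 beats; 6 beats/chord → 7 chords.
C: 24 bars × 5 beats = 120 beats; 6 beats/chord → 20 chords.
D: 7 bars × 4 beats = 28 beats; 1 beat/chord → 28 chords.
E: 16 bars × 3 beats = 48 beats; 2 beats/chord → 24 chords.
Total: 40 + 7 + 20 + 28 + 24 = 119.

119 chords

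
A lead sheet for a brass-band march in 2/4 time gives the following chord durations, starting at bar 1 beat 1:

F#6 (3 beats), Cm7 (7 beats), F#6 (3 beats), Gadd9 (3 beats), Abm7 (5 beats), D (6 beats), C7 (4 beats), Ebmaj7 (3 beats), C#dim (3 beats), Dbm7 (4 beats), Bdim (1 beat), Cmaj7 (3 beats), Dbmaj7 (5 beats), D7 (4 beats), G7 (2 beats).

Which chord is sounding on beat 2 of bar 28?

G7

Beat 2 of bar 28 is beat (28−1)×2 + 2 = 56 overall.
Running totals: F#6 ends at 3, Cm7 ends at 10, F#6 ends at 13, Gadd9 ends at 16, Abm7 ends at 21, D ends at 27, C7 ends at 31, Ebmaj7 ends at 34, C#dim ends at 37, Dbm7 ends at 41, Bdim ends at 42, Cmaj7 ends at 45, Dbmaj7 ends at 50, D7 ends at 54, G7 ends at 56.
Beat 56 falls within G7.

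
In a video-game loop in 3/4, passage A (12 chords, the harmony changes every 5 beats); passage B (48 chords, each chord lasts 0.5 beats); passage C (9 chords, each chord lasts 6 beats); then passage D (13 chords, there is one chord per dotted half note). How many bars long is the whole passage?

A: 12 × 5 = 60 beats = 20 bars.
B: 48 × 0.5 = 24 beats = 8 bars.
C: 9 × 6 = 54 beats = 18 bars.
D: 13 × 3 = 39 beats = 13 bars.
Total: 20 + 8 + 18 + 13 = 59 bars.

59 bars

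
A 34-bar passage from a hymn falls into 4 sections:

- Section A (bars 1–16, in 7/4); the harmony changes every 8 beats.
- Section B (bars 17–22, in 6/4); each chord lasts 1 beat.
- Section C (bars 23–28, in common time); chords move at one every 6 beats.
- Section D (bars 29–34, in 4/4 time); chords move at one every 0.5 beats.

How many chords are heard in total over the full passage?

A: 16 bars × 7 beats = 112 beats; 8 beats/chord → 14 chords.
B: 6 bars × 6 beats = 36 beats; 1 beat/chord → 36 chords.
C: 6 bars × 4 beats = 24 beats; 6 beats/chord → 4 chords.
D: 6 bars × 4 beats = 24 beats; 0.5 beats/chord → 48 chords.
Total: 14 + 36 + 4 + 48 = 102.

102 chords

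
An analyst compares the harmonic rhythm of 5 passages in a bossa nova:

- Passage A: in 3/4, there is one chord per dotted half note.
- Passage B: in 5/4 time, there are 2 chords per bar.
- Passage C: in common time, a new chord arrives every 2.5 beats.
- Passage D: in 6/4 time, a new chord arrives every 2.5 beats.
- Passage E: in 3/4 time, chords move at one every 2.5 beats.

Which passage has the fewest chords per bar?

Passage A

A: 3 beats/bar ÷ 3 beats/chord = 1 chord/bar.
B: 5 beats/bar ÷ 2.5 beats/chord = 2 chords/bar.
C: 4 beats/bar ÷ 2.5 beats/chord = 1.6 chords/bar.
D: 6 beats/bar ÷ 2.5 beats/chord = 2.4 chords/bar.
E: 3 beats/bar ÷ 2.5 beats/chord = 1.2 chords/bar.
Slowest is A at 1 chords/bar.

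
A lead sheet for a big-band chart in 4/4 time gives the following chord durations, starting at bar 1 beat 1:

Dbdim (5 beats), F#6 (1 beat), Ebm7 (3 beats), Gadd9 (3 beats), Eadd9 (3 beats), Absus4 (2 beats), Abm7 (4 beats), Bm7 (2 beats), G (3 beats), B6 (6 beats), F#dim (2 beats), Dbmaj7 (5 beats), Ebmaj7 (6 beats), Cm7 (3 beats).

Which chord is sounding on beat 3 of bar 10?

Beat 3 of bar 10 is beat (10−1)×4 + 3 = 39 overall.
Running totals: Dbdim ends at 5, F#6 ends at 6, Ebm7 ends at 9, Gadd9 ends at 12, Eadd9 ends at 15, Absus4 ends at 17, Abm7 ends at 21, Bm7 ends at 23, G ends at 26, B6 ends at 32, F#dim ends at 34, Dbmaj7 ends at 39.
Beat 39 falls within Dbmaj7.

Dbmaj7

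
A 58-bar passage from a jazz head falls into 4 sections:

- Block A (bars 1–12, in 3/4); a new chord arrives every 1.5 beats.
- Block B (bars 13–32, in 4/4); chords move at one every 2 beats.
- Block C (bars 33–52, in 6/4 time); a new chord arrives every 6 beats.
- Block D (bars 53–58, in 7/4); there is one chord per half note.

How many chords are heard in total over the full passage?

105 chords

A: 12 bars × 3 beats = 36 beats; 1.5 beats/chord → 24 chords.
B: 20 bars × 4 beats = 80 beats; 2 beats/chord → 40 chords.
C: 20 bars × 6 beats = 120 beats; 6 beats/chord → 20 chords.
D: 6 bars × 7 beats = 42 beats; 2 beats/chord → 21 chords.
Total: 24 + 40 + 20 + 21 = 105.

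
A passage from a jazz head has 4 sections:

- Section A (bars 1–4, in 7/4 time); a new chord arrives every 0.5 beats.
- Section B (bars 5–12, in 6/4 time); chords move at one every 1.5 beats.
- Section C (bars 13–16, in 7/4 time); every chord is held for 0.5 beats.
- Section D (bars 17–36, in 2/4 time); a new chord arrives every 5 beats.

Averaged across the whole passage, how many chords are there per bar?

A: 4 × 7 = 28 beats ÷ 0.5 = 56 chords.
B: 8 × 6 = 48 beats ÷ 1.5 = 32 chords.
C: 4 × 7 = 28 beats ÷ 0.5 = 56 chords.
D: 20 × 2 = 40 beats ÷ 5 = 8 chords.
Overall: 152 chords over 36 bars → 152/36 = 38/9 chords per bar.

38/9 chords per bar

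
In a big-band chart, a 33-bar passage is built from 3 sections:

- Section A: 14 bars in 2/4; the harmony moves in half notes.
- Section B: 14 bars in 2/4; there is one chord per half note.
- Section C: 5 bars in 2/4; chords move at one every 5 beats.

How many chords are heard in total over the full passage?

30 chords

A: 14 bars × 2 beats = 28 beats; 2 beats/chord → 14 chords.
B: 14 bars × 2 beats = 28 beats; 2 beats/chord → 14 chords.
C: 5 bars × 2 beats = 10 beats; 5 beats/chord → 2 chords.
Total: 14 + 14 + 2 = 30.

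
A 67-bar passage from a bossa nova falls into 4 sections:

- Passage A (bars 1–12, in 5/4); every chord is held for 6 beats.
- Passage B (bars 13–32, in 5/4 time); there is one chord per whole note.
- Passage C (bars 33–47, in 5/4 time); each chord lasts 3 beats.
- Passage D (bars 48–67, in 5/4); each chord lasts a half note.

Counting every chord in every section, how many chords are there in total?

110 chords

A has 60 beats and chords last 6 each, so 10 chords.
B has 100 beats and chords last 4 each, so 25 chords.
C has 75 beats and chords last 3 each, so 25 chords.
D has 100 beats and chords last 2 each, so 50 chords.
Total: 10 + 25 + 25 + 50 = 110.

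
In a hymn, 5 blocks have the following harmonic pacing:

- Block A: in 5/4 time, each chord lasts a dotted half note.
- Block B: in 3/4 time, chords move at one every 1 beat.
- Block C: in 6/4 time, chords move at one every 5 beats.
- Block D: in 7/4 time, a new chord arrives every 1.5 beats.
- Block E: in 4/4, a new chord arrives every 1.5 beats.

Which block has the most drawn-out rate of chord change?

Block C

A: 5 beats/bar ÷ 3 beats/chord = 5/3 chords/bar.
B: 3 beats/bar ÷ 1 beat/chord = 3 chords/bar.
C: 6 beats/bar ÷ 5 beats/chord = 1.2 chords/bar.
D: 7 beats/bar ÷ 1.5 beats/chord = 14/3 chords/bar.
E: 4 beats/bar ÷ 1.5 beats/chord = 8/3 chords/bar.
Slowest is C at 1.2 chords/bar.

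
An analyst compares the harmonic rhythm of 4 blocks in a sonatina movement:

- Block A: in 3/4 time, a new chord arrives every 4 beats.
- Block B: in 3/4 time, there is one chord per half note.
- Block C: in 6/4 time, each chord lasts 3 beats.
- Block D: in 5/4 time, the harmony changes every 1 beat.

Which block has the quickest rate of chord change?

Block D

A: 3/4 = 0.75 chords/bar.
B: 3/2 = 1.5 chords/bar.
C: 6/3 = 2 chords/bar.
D: 5/1 = 5 chords/bar.
Fastest is D at 5 chords/bar.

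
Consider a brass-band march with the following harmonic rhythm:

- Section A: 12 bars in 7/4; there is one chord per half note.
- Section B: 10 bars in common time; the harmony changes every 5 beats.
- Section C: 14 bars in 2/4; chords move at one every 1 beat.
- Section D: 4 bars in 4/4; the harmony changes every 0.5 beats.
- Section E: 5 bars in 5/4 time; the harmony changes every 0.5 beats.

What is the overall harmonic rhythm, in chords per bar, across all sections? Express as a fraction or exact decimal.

A: 12 × 7 = 84 beats ÷ 2 = 42 chords.
B: 10 × 4 = 40 beats ÷ 5 = 8 chords.
C: 14 × 2 = 28 beats ÷ 1 = 28 chords.
D: 4 × 4 = 16 beats ÷ 0.5 = 32 chords.
E: 5 × 5 = 25 beats ÷ 0.5 = 50 chords.
Overall: 160 chords over 45 bars → 160/45 = 32/9 chords per bar.

32/9 chords per bar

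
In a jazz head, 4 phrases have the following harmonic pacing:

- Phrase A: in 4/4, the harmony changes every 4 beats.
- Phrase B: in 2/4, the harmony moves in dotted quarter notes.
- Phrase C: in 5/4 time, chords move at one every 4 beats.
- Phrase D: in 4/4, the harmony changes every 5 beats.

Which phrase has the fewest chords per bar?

A: each chord is 4 beats in 4/4, so 1 per bar.
B: each chord is 1.5 beats in 2/4, so 4/3 per bar.
C: each chord is 4 beats in 5/4, so 1.25 per bar.
D: each chord is 5 beats in 4/4, so 0.8 per bar.
Slowest is D at 0.8 chords/bar.

Phrase D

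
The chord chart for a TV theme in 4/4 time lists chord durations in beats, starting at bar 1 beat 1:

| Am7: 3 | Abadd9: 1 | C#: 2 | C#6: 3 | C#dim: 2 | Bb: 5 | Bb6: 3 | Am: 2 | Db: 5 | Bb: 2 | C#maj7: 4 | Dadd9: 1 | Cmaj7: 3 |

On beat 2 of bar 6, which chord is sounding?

Beat 2 of bar 6 is beat (6−1)×4 + 2 = 22 overall.
Running totals: Am7 ends at 3, Abadd9 ends at 4, C# ends at 6, C#6 ends at 9, C#dim ends at 11, Bb ends at 16, Bb6 ends at 19, Am ends at 21, Db ends at 26.
Beat 22 falls within Db.

Db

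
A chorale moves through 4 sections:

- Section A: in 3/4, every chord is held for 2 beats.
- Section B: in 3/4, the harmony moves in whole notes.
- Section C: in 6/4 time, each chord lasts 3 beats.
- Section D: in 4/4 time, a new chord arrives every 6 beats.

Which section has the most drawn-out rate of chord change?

A: 3/2 = 1.5 chords/bar.
B: 3/4 = 0.75 chords/bar.
C: 6/3 = 2 chords/bar.
D: 4/6 = 2/3 chords/bar.
Slowest is D at 2/3 chords/bar.

Section D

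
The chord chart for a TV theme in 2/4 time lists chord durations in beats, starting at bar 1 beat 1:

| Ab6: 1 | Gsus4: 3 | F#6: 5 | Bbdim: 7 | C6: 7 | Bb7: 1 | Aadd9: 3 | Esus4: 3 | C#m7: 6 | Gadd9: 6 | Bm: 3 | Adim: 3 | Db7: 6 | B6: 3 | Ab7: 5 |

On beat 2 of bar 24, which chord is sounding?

Adim

Beat 2 of bar 24 is beat (24−1)×2 + 2 = 48 overall.
Running totals: Ab6 ends at 1, Gsus4 ends at 4, F#6 ends at 9, Bbdim ends at 16, C6 ends at 23, Bb7 ends at 24, Aadd9 ends at 27, Esus4 ends at 30, C#m7 ends at 36, Gadd9 ends at 42, Bm ends at 45, Adim ends at 48.
Beat 48 falls within Adim.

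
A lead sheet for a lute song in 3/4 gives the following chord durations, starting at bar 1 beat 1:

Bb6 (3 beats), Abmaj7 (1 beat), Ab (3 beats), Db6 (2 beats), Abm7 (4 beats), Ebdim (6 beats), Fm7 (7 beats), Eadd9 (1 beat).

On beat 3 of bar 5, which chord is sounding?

Ebdim

Beat 3 of bar 5 is beat (5−1)×3 + 3 = 15 overall.
Running totals: Bb6 ends at 3, Abmaj7 ends at 4, Ab ends at 7, Db6 ends at 9, Abm7 ends at 13, Ebdim ends at 19.
Beat 15 falls within Ebdim.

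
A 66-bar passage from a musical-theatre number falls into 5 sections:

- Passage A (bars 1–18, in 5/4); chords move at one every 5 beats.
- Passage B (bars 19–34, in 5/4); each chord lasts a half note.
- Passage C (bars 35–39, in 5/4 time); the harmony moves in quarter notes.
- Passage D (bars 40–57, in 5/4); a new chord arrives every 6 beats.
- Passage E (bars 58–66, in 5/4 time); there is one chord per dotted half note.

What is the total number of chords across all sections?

113 chords

A has 90 beats and chords last 5 each, so 18 chords.
B has 80 beats and chords last 2 each, so 40 chords.
C has 25 beats and chords last 1 each, so 25 chords.
D has 90 beats and chords last 6 each, so 15 chords.
E has 45 beats and chords last 3 each, so 15 chords.
Total: 18 + 40 + 25 + 15 + 15 = 113.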